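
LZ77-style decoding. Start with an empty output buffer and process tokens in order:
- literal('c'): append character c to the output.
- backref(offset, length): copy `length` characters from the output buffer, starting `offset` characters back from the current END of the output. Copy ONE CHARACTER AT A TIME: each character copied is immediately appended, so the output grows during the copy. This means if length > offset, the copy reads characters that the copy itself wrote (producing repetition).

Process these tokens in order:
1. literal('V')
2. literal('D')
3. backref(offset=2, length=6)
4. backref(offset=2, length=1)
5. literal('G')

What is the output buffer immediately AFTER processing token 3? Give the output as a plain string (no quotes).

Token 1: literal('V'). Output: "V"
Token 2: literal('D'). Output: "VD"
Token 3: backref(off=2, len=6) (overlapping!). Copied 'VDVDVD' from pos 0. Output: "VDVDVDVD"

Answer: VDVDVDVD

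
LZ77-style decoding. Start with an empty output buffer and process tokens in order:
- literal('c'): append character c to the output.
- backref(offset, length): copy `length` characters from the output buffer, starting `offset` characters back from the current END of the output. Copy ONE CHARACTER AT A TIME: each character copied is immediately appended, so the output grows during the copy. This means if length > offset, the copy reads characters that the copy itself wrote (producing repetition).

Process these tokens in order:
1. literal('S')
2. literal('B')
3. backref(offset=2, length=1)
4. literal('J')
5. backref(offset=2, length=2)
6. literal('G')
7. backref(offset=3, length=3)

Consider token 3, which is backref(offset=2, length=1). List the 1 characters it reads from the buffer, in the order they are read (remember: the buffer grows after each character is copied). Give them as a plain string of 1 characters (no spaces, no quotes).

Answer: S

Derivation:
Token 1: literal('S'). Output: "S"
Token 2: literal('B'). Output: "SB"
Token 3: backref(off=2, len=1). Buffer before: "SB" (len 2)
  byte 1: read out[0]='S', append. Buffer now: "SBS"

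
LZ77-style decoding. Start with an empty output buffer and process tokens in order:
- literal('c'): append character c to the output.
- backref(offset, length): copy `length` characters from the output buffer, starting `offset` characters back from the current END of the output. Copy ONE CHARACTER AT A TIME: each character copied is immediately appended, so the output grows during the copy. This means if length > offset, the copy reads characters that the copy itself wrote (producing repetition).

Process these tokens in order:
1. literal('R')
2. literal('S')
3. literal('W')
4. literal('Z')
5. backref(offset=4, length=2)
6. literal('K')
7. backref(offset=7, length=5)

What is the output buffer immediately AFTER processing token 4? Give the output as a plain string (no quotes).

Answer: RSWZ

Derivation:
Token 1: literal('R'). Output: "R"
Token 2: literal('S'). Output: "RS"
Token 3: literal('W'). Output: "RSW"
Token 4: literal('Z'). Output: "RSWZ"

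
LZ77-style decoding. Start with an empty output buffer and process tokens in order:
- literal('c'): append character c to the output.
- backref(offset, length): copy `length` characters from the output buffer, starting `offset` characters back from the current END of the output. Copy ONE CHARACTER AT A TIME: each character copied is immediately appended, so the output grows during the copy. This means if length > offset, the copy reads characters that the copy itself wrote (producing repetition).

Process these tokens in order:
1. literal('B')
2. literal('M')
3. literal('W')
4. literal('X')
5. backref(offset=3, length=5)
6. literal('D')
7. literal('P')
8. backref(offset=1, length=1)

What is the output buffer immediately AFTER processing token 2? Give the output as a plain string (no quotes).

Answer: BM

Derivation:
Token 1: literal('B'). Output: "B"
Token 2: literal('M'). Output: "BM"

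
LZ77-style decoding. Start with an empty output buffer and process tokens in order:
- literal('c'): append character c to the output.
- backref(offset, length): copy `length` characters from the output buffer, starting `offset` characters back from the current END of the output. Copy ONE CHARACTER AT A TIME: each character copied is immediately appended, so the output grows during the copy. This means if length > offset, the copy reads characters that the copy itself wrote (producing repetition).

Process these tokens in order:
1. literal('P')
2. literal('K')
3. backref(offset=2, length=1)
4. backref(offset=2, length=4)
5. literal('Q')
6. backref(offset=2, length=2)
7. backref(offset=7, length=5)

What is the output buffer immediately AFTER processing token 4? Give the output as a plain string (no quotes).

Token 1: literal('P'). Output: "P"
Token 2: literal('K'). Output: "PK"
Token 3: backref(off=2, len=1). Copied 'P' from pos 0. Output: "PKP"
Token 4: backref(off=2, len=4) (overlapping!). Copied 'KPKP' from pos 1. Output: "PKPKPKP"

Answer: PKPKPKP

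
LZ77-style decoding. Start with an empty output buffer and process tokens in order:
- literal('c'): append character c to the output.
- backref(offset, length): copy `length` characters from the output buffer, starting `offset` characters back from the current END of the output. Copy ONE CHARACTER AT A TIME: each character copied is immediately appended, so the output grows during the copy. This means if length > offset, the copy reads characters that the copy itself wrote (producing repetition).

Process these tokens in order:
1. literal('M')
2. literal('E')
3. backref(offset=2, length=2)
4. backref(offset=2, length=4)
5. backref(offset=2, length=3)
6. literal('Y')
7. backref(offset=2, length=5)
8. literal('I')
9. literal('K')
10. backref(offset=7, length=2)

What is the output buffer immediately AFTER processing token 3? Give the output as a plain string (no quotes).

Token 1: literal('M'). Output: "M"
Token 2: literal('E'). Output: "ME"
Token 3: backref(off=2, len=2). Copied 'ME' from pos 0. Output: "MEME"

Answer: MEME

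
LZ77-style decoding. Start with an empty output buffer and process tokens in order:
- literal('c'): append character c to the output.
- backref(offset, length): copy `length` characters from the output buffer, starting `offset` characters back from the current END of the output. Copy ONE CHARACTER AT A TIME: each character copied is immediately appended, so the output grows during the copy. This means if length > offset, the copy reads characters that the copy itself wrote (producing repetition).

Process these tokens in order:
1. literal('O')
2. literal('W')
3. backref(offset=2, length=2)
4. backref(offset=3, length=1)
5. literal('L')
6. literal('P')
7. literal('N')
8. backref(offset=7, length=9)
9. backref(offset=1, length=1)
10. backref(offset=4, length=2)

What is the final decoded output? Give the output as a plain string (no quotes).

Token 1: literal('O'). Output: "O"
Token 2: literal('W'). Output: "OW"
Token 3: backref(off=2, len=2). Copied 'OW' from pos 0. Output: "OWOW"
Token 4: backref(off=3, len=1). Copied 'W' from pos 1. Output: "OWOWW"
Token 5: literal('L'). Output: "OWOWWL"
Token 6: literal('P'). Output: "OWOWWLP"
Token 7: literal('N'). Output: "OWOWWLPN"
Token 8: backref(off=7, len=9) (overlapping!). Copied 'WOWWLPNWO' from pos 1. Output: "OWOWWLPNWOWWLPNWO"
Token 9: backref(off=1, len=1). Copied 'O' from pos 16. Output: "OWOWWLPNWOWWLPNWOO"
Token 10: backref(off=4, len=2). Copied 'NW' from pos 14. Output: "OWOWWLPNWOWWLPNWOONW"

Answer: OWOWWLPNWOWWLPNWOONW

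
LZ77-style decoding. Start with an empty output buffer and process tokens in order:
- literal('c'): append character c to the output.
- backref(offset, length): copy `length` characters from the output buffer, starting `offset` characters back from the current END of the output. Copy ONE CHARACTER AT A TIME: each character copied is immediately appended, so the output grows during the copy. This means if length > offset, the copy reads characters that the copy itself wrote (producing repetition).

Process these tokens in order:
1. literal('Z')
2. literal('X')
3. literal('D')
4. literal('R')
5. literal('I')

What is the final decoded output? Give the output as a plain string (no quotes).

Answer: ZXDRI

Derivation:
Token 1: literal('Z'). Output: "Z"
Token 2: literal('X'). Output: "ZX"
Token 3: literal('D'). Output: "ZXD"
Token 4: literal('R'). Output: "ZXDR"
Token 5: literal('I'). Output: "ZXDRI"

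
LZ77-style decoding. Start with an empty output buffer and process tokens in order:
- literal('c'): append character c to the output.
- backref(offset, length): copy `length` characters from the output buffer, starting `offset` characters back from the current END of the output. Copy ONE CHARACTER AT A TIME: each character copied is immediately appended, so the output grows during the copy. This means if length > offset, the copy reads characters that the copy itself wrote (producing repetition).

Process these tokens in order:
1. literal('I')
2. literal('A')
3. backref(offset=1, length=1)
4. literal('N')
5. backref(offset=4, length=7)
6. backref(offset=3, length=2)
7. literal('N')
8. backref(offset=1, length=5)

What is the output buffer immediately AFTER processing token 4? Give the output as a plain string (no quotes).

Token 1: literal('I'). Output: "I"
Token 2: literal('A'). Output: "IA"
Token 3: backref(off=1, len=1). Copied 'A' from pos 1. Output: "IAA"
Token 4: literal('N'). Output: "IAAN"

Answer: IAAN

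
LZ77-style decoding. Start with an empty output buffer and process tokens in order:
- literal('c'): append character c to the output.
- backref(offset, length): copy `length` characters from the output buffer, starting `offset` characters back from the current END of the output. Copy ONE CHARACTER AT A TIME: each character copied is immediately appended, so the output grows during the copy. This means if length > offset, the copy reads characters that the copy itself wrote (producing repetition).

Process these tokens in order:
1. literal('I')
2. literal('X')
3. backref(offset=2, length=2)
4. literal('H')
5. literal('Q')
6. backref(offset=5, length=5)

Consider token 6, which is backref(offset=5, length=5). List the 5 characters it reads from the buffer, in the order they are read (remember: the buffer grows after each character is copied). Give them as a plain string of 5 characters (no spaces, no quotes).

Answer: XIXHQ

Derivation:
Token 1: literal('I'). Output: "I"
Token 2: literal('X'). Output: "IX"
Token 3: backref(off=2, len=2). Copied 'IX' from pos 0. Output: "IXIX"
Token 4: literal('H'). Output: "IXIXH"
Token 5: literal('Q'). Output: "IXIXHQ"
Token 6: backref(off=5, len=5). Buffer before: "IXIXHQ" (len 6)
  byte 1: read out[1]='X', append. Buffer now: "IXIXHQX"
  byte 2: read out[2]='I', append. Buffer now: "IXIXHQXI"
  byte 3: read out[3]='X', append. Buffer now: "IXIXHQXIX"
  byte 4: read out[4]='H', append. Buffer now: "IXIXHQXIXH"
  byte 5: read out[5]='Q', append. Buffer now: "IXIXHQXIXHQ"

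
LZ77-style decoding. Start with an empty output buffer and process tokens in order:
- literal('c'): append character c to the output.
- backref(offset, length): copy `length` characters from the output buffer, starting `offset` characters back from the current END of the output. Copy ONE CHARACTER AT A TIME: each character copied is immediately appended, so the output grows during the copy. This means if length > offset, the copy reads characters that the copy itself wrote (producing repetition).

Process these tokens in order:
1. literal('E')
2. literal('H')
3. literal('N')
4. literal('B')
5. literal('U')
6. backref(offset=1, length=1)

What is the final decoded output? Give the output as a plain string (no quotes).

Answer: EHNBUU

Derivation:
Token 1: literal('E'). Output: "E"
Token 2: literal('H'). Output: "EH"
Token 3: literal('N'). Output: "EHN"
Token 4: literal('B'). Output: "EHNB"
Token 5: literal('U'). Output: "EHNBU"
Token 6: backref(off=1, len=1). Copied 'U' from pos 4. Output: "EHNBUU"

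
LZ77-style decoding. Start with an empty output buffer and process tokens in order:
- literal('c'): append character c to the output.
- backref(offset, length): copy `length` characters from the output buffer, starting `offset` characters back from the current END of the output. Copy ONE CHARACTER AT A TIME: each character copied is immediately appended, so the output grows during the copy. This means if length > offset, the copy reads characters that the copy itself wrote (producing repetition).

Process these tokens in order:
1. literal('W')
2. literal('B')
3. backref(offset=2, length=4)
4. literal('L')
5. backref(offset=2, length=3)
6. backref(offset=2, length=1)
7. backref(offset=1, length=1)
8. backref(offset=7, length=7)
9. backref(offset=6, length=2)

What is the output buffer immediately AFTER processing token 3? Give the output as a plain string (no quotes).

Token 1: literal('W'). Output: "W"
Token 2: literal('B'). Output: "WB"
Token 3: backref(off=2, len=4) (overlapping!). Copied 'WBWB' from pos 0. Output: "WBWBWB"

Answer: WBWBWB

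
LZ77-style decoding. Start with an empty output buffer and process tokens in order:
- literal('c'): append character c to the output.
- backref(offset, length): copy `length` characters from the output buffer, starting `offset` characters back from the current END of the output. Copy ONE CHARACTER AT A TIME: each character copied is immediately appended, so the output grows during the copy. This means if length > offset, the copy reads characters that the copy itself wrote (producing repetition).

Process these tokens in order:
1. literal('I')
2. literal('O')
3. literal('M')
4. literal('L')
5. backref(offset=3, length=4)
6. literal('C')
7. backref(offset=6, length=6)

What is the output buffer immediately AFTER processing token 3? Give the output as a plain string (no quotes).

Token 1: literal('I'). Output: "I"
Token 2: literal('O'). Output: "IO"
Token 3: literal('M'). Output: "IOM"

Answer: IOM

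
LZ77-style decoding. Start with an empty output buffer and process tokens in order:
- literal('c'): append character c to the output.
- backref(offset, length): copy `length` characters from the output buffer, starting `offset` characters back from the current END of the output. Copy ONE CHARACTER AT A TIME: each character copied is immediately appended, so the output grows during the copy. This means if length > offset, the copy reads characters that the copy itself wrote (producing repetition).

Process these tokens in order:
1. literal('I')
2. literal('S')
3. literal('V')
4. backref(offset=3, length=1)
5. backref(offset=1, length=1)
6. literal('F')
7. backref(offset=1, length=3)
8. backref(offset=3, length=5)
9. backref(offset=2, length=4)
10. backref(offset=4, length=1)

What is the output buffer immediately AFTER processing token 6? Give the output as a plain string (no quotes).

Answer: ISVIIF

Derivation:
Token 1: literal('I'). Output: "I"
Token 2: literal('S'). Output: "IS"
Token 3: literal('V'). Output: "ISV"
Token 4: backref(off=3, len=1). Copied 'I' from pos 0. Output: "ISVI"
Token 5: backref(off=1, len=1). Copied 'I' from pos 3. Output: "ISVII"
Token 6: literal('F'). Output: "ISVIIF"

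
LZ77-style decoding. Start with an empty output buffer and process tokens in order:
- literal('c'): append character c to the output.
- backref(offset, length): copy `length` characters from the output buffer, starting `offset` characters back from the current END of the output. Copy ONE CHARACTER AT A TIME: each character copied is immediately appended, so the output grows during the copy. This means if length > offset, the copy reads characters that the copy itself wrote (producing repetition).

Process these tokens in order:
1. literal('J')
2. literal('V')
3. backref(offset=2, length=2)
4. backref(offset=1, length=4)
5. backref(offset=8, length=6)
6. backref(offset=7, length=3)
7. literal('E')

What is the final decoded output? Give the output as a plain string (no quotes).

Token 1: literal('J'). Output: "J"
Token 2: literal('V'). Output: "JV"
Token 3: backref(off=2, len=2). Copied 'JV' from pos 0. Output: "JVJV"
Token 4: backref(off=1, len=4) (overlapping!). Copied 'VVVV' from pos 3. Output: "JVJVVVVV"
Token 5: backref(off=8, len=6). Copied 'JVJVVV' from pos 0. Output: "JVJVVVVVJVJVVV"
Token 6: backref(off=7, len=3). Copied 'VJV' from pos 7. Output: "JVJVVVVVJVJVVVVJV"
Token 7: literal('E'). Output: "JVJVVVVVJVJVVVVJVE"

Answer: JVJVVVVVJVJVVVVJVE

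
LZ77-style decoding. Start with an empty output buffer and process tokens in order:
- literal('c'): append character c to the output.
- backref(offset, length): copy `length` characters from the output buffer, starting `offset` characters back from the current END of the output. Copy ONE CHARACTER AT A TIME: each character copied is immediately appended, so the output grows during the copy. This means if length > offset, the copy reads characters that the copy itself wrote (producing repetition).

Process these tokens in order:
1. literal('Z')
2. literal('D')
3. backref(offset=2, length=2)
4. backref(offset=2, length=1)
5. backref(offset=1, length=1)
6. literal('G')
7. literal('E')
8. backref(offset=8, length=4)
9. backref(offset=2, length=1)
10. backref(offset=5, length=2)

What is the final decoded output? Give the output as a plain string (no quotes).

Answer: ZDZDZZGEZDZDZZD

Derivation:
Token 1: literal('Z'). Output: "Z"
Token 2: literal('D'). Output: "ZD"
Token 3: backref(off=2, len=2). Copied 'ZD' from pos 0. Output: "ZDZD"
Token 4: backref(off=2, len=1). Copied 'Z' from pos 2. Output: "ZDZDZ"
Token 5: backref(off=1, len=1). Copied 'Z' from pos 4. Output: "ZDZDZZ"
Token 6: literal('G'). Output: "ZDZDZZG"
Token 7: literal('E'). Output: "ZDZDZZGE"
Token 8: backref(off=8, len=4). Copied 'ZDZD' from pos 0. Output: "ZDZDZZGEZDZD"
Token 9: backref(off=2, len=1). Copied 'Z' from pos 10. Output: "ZDZDZZGEZDZDZ"
Token 10: backref(off=5, len=2). Copied 'ZD' from pos 8. Output: "ZDZDZZGEZDZDZZD"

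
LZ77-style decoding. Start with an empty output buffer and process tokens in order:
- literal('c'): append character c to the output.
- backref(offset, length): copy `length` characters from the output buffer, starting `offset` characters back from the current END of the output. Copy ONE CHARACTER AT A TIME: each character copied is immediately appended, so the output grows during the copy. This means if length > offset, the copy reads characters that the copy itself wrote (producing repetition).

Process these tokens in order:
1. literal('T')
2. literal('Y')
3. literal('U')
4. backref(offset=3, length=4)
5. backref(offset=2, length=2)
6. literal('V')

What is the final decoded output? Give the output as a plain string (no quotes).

Answer: TYUTYUTUTV

Derivation:
Token 1: literal('T'). Output: "T"
Token 2: literal('Y'). Output: "TY"
Token 3: literal('U'). Output: "TYU"
Token 4: backref(off=3, len=4) (overlapping!). Copied 'TYUT' from pos 0. Output: "TYUTYUT"
Token 5: backref(off=2, len=2). Copied 'UT' from pos 5. Output: "TYUTYUTUT"
Token 6: literal('V'). Output: "TYUTYUTUTV"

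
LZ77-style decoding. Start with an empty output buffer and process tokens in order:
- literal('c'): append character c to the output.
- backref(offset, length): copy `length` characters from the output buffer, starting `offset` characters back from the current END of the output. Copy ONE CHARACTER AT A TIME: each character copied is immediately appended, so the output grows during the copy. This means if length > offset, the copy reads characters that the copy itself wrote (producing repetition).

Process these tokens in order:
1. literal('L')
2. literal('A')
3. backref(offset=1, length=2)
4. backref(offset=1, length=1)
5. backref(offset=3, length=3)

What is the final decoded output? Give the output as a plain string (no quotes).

Answer: LAAAAAAA

Derivation:
Token 1: literal('L'). Output: "L"
Token 2: literal('A'). Output: "LA"
Token 3: backref(off=1, len=2) (overlapping!). Copied 'AA' from pos 1. Output: "LAAA"
Token 4: backref(off=1, len=1). Copied 'A' from pos 3. Output: "LAAAA"
Token 5: backref(off=3, len=3). Copied 'AAA' from pos 2. Output: "LAAAAAAA"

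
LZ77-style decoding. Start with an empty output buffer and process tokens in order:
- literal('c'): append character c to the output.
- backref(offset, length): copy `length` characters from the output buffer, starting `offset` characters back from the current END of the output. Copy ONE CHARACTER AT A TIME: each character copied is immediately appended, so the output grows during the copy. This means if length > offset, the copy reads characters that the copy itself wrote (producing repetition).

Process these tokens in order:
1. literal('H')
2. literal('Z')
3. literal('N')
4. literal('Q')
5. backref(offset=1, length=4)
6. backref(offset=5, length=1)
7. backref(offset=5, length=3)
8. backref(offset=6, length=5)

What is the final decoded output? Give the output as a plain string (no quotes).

Token 1: literal('H'). Output: "H"
Token 2: literal('Z'). Output: "HZ"
Token 3: literal('N'). Output: "HZN"
Token 4: literal('Q'). Output: "HZNQ"
Token 5: backref(off=1, len=4) (overlapping!). Copied 'QQQQ' from pos 3. Output: "HZNQQQQQ"
Token 6: backref(off=5, len=1). Copied 'Q' from pos 3. Output: "HZNQQQQQQ"
Token 7: backref(off=5, len=3). Copied 'QQQ' from pos 4. Output: "HZNQQQQQQQQQ"
Token 8: backref(off=6, len=5). Copied 'QQQQQ' from pos 6. Output: "HZNQQQQQQQQQQQQQQ"

Answer: HZNQQQQQQQQQQQQQQ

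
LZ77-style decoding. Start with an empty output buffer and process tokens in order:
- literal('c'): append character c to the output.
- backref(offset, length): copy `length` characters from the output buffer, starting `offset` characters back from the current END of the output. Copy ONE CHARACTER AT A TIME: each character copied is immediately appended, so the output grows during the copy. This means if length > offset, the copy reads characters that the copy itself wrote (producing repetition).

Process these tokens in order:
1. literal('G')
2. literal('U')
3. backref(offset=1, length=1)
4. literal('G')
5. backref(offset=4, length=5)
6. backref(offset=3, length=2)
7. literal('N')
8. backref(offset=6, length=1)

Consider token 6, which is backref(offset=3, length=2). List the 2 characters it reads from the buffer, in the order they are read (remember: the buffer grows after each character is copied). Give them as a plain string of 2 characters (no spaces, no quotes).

Answer: UG

Derivation:
Token 1: literal('G'). Output: "G"
Token 2: literal('U'). Output: "GU"
Token 3: backref(off=1, len=1). Copied 'U' from pos 1. Output: "GUU"
Token 4: literal('G'). Output: "GUUG"
Token 5: backref(off=4, len=5) (overlapping!). Copied 'GUUGG' from pos 0. Output: "GUUGGUUGG"
Token 6: backref(off=3, len=2). Buffer before: "GUUGGUUGG" (len 9)
  byte 1: read out[6]='U', append. Buffer now: "GUUGGUUGGU"
  byte 2: read out[7]='G', append. Buffer now: "GUUGGUUGGUG"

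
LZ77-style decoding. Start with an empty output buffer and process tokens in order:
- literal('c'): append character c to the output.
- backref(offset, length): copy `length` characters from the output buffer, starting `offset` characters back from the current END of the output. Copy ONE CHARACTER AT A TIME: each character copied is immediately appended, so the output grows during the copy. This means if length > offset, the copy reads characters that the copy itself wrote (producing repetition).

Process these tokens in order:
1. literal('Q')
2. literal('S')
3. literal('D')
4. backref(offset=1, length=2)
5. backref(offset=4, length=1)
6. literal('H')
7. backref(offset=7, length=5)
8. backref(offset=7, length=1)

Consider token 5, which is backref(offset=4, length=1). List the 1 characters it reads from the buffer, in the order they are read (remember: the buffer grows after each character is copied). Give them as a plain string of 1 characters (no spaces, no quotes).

Token 1: literal('Q'). Output: "Q"
Token 2: literal('S'). Output: "QS"
Token 3: literal('D'). Output: "QSD"
Token 4: backref(off=1, len=2) (overlapping!). Copied 'DD' from pos 2. Output: "QSDDD"
Token 5: backref(off=4, len=1). Buffer before: "QSDDD" (len 5)
  byte 1: read out[1]='S', append. Buffer now: "QSDDDS"

Answer: S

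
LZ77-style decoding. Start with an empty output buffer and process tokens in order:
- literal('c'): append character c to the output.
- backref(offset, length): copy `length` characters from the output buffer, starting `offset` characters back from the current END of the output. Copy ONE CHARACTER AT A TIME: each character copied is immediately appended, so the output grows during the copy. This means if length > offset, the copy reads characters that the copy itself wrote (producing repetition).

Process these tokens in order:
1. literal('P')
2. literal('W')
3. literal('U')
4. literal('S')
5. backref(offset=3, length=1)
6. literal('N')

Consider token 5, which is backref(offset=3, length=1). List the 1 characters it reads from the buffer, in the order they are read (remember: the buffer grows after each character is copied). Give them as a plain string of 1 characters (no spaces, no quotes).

Answer: W

Derivation:
Token 1: literal('P'). Output: "P"
Token 2: literal('W'). Output: "PW"
Token 3: literal('U'). Output: "PWU"
Token 4: literal('S'). Output: "PWUS"
Token 5: backref(off=3, len=1). Buffer before: "PWUS" (len 4)
  byte 1: read out[1]='W', append. Buffer now: "PWUSW"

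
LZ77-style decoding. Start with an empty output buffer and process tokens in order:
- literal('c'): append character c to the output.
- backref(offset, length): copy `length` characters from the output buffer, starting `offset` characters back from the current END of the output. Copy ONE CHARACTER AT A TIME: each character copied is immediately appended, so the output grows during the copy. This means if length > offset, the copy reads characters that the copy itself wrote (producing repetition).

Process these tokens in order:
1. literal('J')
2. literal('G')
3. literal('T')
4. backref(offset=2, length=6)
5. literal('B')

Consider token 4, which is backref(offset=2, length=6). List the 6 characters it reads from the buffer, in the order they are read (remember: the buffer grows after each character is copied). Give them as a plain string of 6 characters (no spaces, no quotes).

Answer: GTGTGT

Derivation:
Token 1: literal('J'). Output: "J"
Token 2: literal('G'). Output: "JG"
Token 3: literal('T'). Output: "JGT"
Token 4: backref(off=2, len=6). Buffer before: "JGT" (len 3)
  byte 1: read out[1]='G', append. Buffer now: "JGTG"
  byte 2: read out[2]='T', append. Buffer now: "JGTGT"
  byte 3: read out[3]='G', append. Buffer now: "JGTGTG"
  byte 4: read out[4]='T', append. Buffer now: "JGTGTGT"
  byte 5: read out[5]='G', append. Buffer now: "JGTGTGTG"
  byte 6: read out[6]='T', append. Buffer now: "JGTGTGTGT"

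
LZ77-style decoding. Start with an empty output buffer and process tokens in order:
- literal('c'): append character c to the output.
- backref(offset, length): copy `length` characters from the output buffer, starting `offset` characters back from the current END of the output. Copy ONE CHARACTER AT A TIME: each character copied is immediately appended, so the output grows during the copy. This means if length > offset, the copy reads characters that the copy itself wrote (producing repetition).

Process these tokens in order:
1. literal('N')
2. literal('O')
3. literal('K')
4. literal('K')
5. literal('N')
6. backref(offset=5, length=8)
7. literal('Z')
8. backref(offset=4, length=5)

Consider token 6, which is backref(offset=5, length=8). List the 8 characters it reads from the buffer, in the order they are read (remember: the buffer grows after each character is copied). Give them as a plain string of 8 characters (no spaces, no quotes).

Token 1: literal('N'). Output: "N"
Token 2: literal('O'). Output: "NO"
Token 3: literal('K'). Output: "NOK"
Token 4: literal('K'). Output: "NOKK"
Token 5: literal('N'). Output: "NOKKN"
Token 6: backref(off=5, len=8). Buffer before: "NOKKN" (len 5)
  byte 1: read out[0]='N', append. Buffer now: "NOKKNN"
  byte 2: read out[1]='O', append. Buffer now: "NOKKNNO"
  byte 3: read out[2]='K', append. Buffer now: "NOKKNNOK"
  byte 4: read out[3]='K', append. Buffer now: "NOKKNNOKK"
  byte 5: read out[4]='N', append. Buffer now: "NOKKNNOKKN"
  byte 6: read out[5]='N', append. Buffer now: "NOKKNNOKKNN"
  byte 7: read out[6]='O', append. Buffer now: "NOKKNNOKKNNO"
  byte 8: read out[7]='K', append. Buffer now: "NOKKNNOKKNNOK"

Answer: NOKKNNOK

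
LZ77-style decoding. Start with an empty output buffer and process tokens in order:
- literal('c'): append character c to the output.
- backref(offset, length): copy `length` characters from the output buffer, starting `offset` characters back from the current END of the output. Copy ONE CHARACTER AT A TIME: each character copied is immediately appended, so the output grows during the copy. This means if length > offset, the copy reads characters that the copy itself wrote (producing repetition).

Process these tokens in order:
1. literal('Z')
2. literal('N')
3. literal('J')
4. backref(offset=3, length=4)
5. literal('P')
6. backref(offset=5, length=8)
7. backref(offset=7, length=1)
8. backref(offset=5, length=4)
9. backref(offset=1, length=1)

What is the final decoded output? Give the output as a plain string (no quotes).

Token 1: literal('Z'). Output: "Z"
Token 2: literal('N'). Output: "ZN"
Token 3: literal('J'). Output: "ZNJ"
Token 4: backref(off=3, len=4) (overlapping!). Copied 'ZNJZ' from pos 0. Output: "ZNJZNJZ"
Token 5: literal('P'). Output: "ZNJZNJZP"
Token 6: backref(off=5, len=8) (overlapping!). Copied 'ZNJZPZNJ' from pos 3. Output: "ZNJZNJZPZNJZPZNJ"
Token 7: backref(off=7, len=1). Copied 'N' from pos 9. Output: "ZNJZNJZPZNJZPZNJN"
Token 8: backref(off=5, len=4). Copied 'PZNJ' from pos 12. Output: "ZNJZNJZPZNJZPZNJNPZNJ"
Token 9: backref(off=1, len=1). Copied 'J' from pos 20. Output: "ZNJZNJZPZNJZPZNJNPZNJJ"

Answer: ZNJZNJZPZNJZPZNJNPZNJJ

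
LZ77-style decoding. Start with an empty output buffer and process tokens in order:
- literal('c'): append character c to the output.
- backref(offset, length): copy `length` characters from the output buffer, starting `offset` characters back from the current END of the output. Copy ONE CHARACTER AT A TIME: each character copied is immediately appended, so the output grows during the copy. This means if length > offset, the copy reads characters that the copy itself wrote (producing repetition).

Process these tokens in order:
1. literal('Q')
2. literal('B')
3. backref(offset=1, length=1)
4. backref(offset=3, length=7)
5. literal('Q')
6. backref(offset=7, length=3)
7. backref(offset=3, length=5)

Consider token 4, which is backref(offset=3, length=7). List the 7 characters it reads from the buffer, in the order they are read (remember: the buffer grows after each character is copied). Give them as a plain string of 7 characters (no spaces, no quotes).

Token 1: literal('Q'). Output: "Q"
Token 2: literal('B'). Output: "QB"
Token 3: backref(off=1, len=1). Copied 'B' from pos 1. Output: "QBB"
Token 4: backref(off=3, len=7). Buffer before: "QBB" (len 3)
  byte 1: read out[0]='Q', append. Buffer now: "QBBQ"
  byte 2: read out[1]='B', append. Buffer now: "QBBQB"
  byte 3: read out[2]='B', append. Buffer now: "QBBQBB"
  byte 4: read out[3]='Q', append. Buffer now: "QBBQBBQ"
  byte 5: read out[4]='B', append. Buffer now: "QBBQBBQB"
  byte 6: read out[5]='B', append. Buffer now: "QBBQBBQBB"
  byte 7: read out[6]='Q', append. Buffer now: "QBBQBBQBBQ"

Answer: QBBQBBQ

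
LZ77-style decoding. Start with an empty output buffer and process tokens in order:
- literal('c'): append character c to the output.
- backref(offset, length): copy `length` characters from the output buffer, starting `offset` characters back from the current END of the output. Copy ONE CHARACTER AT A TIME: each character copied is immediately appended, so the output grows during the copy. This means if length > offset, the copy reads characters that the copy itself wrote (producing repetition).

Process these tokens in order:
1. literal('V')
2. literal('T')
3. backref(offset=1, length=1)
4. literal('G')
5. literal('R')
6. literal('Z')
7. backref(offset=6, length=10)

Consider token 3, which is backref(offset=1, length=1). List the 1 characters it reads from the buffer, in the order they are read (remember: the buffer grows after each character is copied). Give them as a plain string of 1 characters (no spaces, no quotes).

Token 1: literal('V'). Output: "V"
Token 2: literal('T'). Output: "VT"
Token 3: backref(off=1, len=1). Buffer before: "VT" (len 2)
  byte 1: read out[1]='T', append. Buffer now: "VTT"

Answer: T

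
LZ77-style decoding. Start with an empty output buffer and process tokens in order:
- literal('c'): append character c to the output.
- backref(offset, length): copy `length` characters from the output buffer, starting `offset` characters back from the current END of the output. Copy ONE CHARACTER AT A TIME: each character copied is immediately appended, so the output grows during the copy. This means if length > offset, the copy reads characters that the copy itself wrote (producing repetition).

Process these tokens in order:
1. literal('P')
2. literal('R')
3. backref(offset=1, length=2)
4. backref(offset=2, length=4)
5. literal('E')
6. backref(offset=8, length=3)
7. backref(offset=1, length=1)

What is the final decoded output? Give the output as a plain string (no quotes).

Token 1: literal('P'). Output: "P"
Token 2: literal('R'). Output: "PR"
Token 3: backref(off=1, len=2) (overlapping!). Copied 'RR' from pos 1. Output: "PRRR"
Token 4: backref(off=2, len=4) (overlapping!). Copied 'RRRR' from pos 2. Output: "PRRRRRRR"
Token 5: literal('E'). Output: "PRRRRRRRE"
Token 6: backref(off=8, len=3). Copied 'RRR' from pos 1. Output: "PRRRRRRRERRR"
Token 7: backref(off=1, len=1). Copied 'R' from pos 11. Output: "PRRRRRRRERRRR"

Answer: PRRRRRRRERRRR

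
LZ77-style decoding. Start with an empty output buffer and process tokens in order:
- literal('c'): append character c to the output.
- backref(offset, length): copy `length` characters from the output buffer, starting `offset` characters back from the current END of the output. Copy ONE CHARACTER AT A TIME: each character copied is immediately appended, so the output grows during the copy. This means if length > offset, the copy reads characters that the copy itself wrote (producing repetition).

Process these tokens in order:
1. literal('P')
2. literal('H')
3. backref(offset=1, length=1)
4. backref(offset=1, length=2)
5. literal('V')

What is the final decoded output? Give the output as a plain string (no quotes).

Token 1: literal('P'). Output: "P"
Token 2: literal('H'). Output: "PH"
Token 3: backref(off=1, len=1). Copied 'H' from pos 1. Output: "PHH"
Token 4: backref(off=1, len=2) (overlapping!). Copied 'HH' from pos 2. Output: "PHHHH"
Token 5: literal('V'). Output: "PHHHHV"

Answer: PHHHHV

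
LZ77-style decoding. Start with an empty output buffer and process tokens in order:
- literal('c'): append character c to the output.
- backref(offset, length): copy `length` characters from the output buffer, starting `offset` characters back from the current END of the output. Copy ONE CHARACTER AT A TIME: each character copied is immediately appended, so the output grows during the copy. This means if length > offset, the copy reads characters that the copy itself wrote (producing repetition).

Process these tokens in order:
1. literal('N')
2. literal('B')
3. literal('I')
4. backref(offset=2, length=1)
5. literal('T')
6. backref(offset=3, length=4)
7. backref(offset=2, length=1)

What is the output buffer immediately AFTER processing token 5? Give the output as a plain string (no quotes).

Answer: NBIBT

Derivation:
Token 1: literal('N'). Output: "N"
Token 2: literal('B'). Output: "NB"
Token 3: literal('I'). Output: "NBI"
Token 4: backref(off=2, len=1). Copied 'B' from pos 1. Output: "NBIB"
Token 5: literal('T'). Output: "NBIBT"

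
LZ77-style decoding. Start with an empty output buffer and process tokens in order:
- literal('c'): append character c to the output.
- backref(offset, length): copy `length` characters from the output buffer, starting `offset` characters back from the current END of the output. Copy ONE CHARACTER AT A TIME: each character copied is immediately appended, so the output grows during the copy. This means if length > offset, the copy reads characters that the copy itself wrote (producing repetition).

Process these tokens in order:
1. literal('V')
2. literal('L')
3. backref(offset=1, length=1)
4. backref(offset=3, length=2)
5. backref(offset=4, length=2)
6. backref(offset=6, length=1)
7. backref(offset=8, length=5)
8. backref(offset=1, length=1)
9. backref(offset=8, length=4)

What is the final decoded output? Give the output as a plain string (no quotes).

Answer: VLLVLLLLVLLVLLLLVL

Derivation:
Token 1: literal('V'). Output: "V"
Token 2: literal('L'). Output: "VL"
Token 3: backref(off=1, len=1). Copied 'L' from pos 1. Output: "VLL"
Token 4: backref(off=3, len=2). Copied 'VL' from pos 0. Output: "VLLVL"
Token 5: backref(off=4, len=2). Copied 'LL' from pos 1. Output: "VLLVLLL"
Token 6: backref(off=6, len=1). Copied 'L' from pos 1. Output: "VLLVLLLL"
Token 7: backref(off=8, len=5). Copied 'VLLVL' from pos 0. Output: "VLLVLLLLVLLVL"
Token 8: backref(off=1, len=1). Copied 'L' from pos 12. Output: "VLLVLLLLVLLVLL"
Token 9: backref(off=8, len=4). Copied 'LLVL' from pos 6. Output: "VLLVLLLLVLLVLLLLVL"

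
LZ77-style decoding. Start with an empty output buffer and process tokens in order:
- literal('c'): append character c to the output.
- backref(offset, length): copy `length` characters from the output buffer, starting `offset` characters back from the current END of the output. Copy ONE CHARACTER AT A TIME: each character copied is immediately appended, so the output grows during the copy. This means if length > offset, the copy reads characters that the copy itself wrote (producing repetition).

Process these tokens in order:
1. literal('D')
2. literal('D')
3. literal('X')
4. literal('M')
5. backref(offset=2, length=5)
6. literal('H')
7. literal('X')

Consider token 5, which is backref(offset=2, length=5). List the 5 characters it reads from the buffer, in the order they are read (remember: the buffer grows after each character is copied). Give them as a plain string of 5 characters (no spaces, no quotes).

Answer: XMXMX

Derivation:
Token 1: literal('D'). Output: "D"
Token 2: literal('D'). Output: "DD"
Token 3: literal('X'). Output: "DDX"
Token 4: literal('M'). Output: "DDXM"
Token 5: backref(off=2, len=5). Buffer before: "DDXM" (len 4)
  byte 1: read out[2]='X', append. Buffer now: "DDXMX"
  byte 2: read out[3]='M', append. Buffer now: "DDXMXM"
  byte 3: read out[4]='X', append. Buffer now: "DDXMXMX"
  byte 4: read out[5]='M', append. Buffer now: "DDXMXMXM"
  byte 5: read out[6]='X', append. Buffer now: "DDXMXMXMX"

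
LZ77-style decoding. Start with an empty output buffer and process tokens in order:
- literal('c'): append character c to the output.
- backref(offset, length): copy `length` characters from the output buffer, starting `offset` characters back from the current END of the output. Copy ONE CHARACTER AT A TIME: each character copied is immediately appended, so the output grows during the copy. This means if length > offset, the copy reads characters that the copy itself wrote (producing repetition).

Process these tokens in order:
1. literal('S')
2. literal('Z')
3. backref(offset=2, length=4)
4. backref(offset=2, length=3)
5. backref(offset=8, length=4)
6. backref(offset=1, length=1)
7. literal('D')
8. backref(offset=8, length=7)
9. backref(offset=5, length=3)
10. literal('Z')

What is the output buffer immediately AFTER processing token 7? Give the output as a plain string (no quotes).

Answer: SZSZSZSZSZSZSSD

Derivation:
Token 1: literal('S'). Output: "S"
Token 2: literal('Z'). Output: "SZ"
Token 3: backref(off=2, len=4) (overlapping!). Copied 'SZSZ' from pos 0. Output: "SZSZSZ"
Token 4: backref(off=2, len=3) (overlapping!). Copied 'SZS' from pos 4. Output: "SZSZSZSZS"
Token 5: backref(off=8, len=4). Copied 'ZSZS' from pos 1. Output: "SZSZSZSZSZSZS"
Token 6: backref(off=1, len=1). Copied 'S' from pos 12. Output: "SZSZSZSZSZSZSS"
Token 7: literal('D'). Output: "SZSZSZSZSZSZSSD"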